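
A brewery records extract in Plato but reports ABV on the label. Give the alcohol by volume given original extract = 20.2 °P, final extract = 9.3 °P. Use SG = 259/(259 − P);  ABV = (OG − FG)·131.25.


OG = 259/(259 − 20.2) = 1.0846
FG = 259/(259 − 9.3) = 1.0372
ABV = (1.0846 − 1.0372)·131.25

6.2140 % ABV


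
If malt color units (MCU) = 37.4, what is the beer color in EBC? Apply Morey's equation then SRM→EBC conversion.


SRM = 1.4922·MCU^0.6859;  EBC = SRM·1.97
SRM = 1.4922·37.4^0.6859 = 17.8920
EBC = 17.8920·1.97

35.2473 EBC


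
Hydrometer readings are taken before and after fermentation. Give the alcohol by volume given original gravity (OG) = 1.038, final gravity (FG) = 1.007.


ABV = (OG − FG) · 131.25
ABV = (1.038 − 1.007) · 131.25

4.0688 % ABV


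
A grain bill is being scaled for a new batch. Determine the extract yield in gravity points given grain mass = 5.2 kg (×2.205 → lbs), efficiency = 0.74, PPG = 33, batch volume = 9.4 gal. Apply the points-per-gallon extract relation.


points = lbs × PPG × eff / vol
lbs = 5.2 × 2.205 = 11.4660
points = 11.4660 × 33 × 0.74 / 9.4

29.7872 points


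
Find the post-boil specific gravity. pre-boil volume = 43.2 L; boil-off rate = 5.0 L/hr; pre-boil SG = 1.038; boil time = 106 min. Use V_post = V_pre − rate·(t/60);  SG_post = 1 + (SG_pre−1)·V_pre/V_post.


V_post = 43.2 − 5.0·(106/60) = 34.3667
SG_post = 1 + (1.038 − 1)·43.2/34.3667

1.0478


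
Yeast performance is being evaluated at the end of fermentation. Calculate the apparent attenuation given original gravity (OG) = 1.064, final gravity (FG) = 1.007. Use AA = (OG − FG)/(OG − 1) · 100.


AA = (1.064 − 1.007)/(1.064 − 1) · 100

89.0625 %


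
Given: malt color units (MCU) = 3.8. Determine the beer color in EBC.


SRM = 1.4922·MCU^0.6859;  EBC = SRM·1.97
SRM = 1.4922·3.8^0.6859 = 3.7282
EBC = 3.7282·1.97

7.3446 EBC


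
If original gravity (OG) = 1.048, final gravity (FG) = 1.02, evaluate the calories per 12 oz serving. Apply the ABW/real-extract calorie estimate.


ABW = (OG−FG)·131.25·0.79/FG;  °P = 259 − 259/SG (for OG→OE and FG→AE);  RE = 0.1808·OE + 0.8192·AE;  Cal = (6.9·ABW + 4·(RE−0.1))·FG·3.55
ABW = (1.048 − 1.02)·131.25·0.79/1.02 = 2.8463
OE = 259 − 259/1.048 = 11.8626 °P
AE = 259 − 259/1.02 = 5.0784 °P
RE = 0.1808·11.8626 + 0.8192·5.0784 = 6.3050 °P
Cal = (6.9·2.8463 + 4·(6.3050−0.1))·1.02·3.55

160.9884 kcal


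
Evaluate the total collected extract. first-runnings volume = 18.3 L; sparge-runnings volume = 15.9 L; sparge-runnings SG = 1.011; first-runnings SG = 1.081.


total = Σ (SG_i − 1)·1000·V_i
first = (1.081 − 1)·1000·18.3 = 1482.3000
sparge = (1.011 − 1)·1000·15.9 = 174.9000
total = 1482.3000 + 174.9000

1657.2000 gravity·L


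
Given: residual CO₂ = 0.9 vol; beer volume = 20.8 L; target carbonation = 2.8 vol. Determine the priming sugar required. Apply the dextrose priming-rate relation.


sugar = (target − residual)·4.0·V
sugar = (2.8 − 0.9)·4.0·20.8

158.0800 g


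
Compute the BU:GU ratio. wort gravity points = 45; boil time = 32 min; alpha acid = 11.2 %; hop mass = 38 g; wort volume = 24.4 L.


U = 1.65·0.000125^(GP/1000)·(1−e^(−0.04t))/4.15;  IBU = (α/100)·m·U·1000/V;  BU:GU = IBU/GP
U = 1.65·0.000125^(45/1000)·(1−e^(−0.04·32))/4.15 = 0.1916
IBU = (11.2/100)·38·0.1916·1000/24.4 = 33.4136
BU:GU = 33.4136/45

0.7425


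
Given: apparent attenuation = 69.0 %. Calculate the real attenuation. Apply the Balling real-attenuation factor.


RA = AA · 0.8192
RA = 69.0 · 0.8192

56.5248 %


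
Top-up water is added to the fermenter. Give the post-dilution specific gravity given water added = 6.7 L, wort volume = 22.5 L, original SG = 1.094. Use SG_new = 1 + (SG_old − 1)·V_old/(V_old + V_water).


pts = (1.094 − 1)·1000·22.5/(22.5 + 6.7) = 72.4315
SG_new = 1 + 72.4315/1000

1.0724


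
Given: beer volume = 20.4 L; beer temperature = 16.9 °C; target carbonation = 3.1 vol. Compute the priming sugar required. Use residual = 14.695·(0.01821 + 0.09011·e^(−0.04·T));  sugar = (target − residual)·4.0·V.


residual = 14.695·(0.01821 + 0.09011·e^(−0.04·16.9)) = 0.9411
sugar = (3.1 − 0.9411)·4.0·20.4

176.1638 g


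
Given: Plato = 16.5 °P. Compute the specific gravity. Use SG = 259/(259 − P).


SG = 259/(259 − 16.5)

1.0680


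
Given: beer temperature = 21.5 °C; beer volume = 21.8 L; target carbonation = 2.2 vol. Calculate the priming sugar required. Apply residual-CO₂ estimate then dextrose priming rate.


residual = 14.695·(0.01821 + 0.09011·e^(−0.04·T));  sugar = (target − residual)·4.0·V
residual = 14.695·(0.01821 + 0.09011·e^(−0.04·21.5)) = 0.8279
sugar = (2.2 − 0.8279)·4.0·21.8

119.6442 g


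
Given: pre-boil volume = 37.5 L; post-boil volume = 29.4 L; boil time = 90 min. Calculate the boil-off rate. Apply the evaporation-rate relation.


rate = (V_pre − V_post) / (t_min/60)
rate = (37.5 − 29.4) / (90/60)

5.4000 L/hr


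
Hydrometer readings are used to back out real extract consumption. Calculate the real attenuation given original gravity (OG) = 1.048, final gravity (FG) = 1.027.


AA = (OG−FG)/(OG−1)·100;  RA = AA·0.8192
AA = (1.048 − 1.027)/(1.048 − 1)·100 = 43.7500
RA = 43.7500·0.8192

35.8400 %


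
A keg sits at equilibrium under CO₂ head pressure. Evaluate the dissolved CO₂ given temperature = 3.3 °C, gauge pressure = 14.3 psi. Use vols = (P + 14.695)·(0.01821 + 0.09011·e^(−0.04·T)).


vols = (14.3 + 14.695)·(0.01821 + 0.09011·e^(−0.04·3.3))

2.8176 volumes


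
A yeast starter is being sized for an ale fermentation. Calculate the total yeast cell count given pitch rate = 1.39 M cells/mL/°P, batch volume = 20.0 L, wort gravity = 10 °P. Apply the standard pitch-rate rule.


cells (billions) = rate · V_L · °P
cells = 1.39 · 20.0 · 10

278.0000 billion cells


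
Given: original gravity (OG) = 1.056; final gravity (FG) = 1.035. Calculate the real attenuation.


AA = (OG−FG)/(OG−1)·100;  RA = AA·0.8192
AA = (1.056 − 1.035)/(1.056 − 1)·100 = 37.5000
RA = 37.5000·0.8192

30.7200 %


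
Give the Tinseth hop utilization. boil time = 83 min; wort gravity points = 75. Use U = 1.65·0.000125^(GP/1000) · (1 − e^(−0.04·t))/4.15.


bigness = 1.65·0.000125^(75/1000) = 0.8409
boil_factor = (1 − e^(−0.04·83))/4.15 = 0.2323
U = 0.8409 · 0.2323

0.1953


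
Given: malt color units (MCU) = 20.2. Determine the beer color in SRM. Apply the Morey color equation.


SRM = 1.4922 · MCU^0.6859
SRM = 1.4922 · 20.2^0.6859

11.7265 SRM


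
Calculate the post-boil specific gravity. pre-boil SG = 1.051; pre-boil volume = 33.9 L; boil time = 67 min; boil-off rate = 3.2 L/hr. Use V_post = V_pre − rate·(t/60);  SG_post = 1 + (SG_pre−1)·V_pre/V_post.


V_post = 33.9 − 3.2·(67/60) = 30.3267
SG_post = 1 + (1.051 − 1)·33.9/30.3267

1.0570


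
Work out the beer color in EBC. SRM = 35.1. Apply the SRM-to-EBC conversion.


EBC = SRM · 1.97
EBC = 35.1 · 1.97

69.1470 EBC


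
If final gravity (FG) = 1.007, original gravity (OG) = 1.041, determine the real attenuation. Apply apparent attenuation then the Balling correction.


AA = (OG−FG)/(OG−1)·100;  RA = AA·0.8192
AA = (1.041 − 1.007)/(1.041 − 1)·100 = 82.9268
RA = 82.9268·0.8192

67.9337 %


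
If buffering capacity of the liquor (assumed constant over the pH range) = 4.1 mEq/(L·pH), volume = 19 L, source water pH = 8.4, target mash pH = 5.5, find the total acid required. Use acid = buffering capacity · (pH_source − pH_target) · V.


acid = 4.1 · (8.4 − 5.5) · 19

225.9100 mEq


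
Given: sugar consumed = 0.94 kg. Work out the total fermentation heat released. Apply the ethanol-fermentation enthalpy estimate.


Q = m_sugar · 590 kJ/kg
Q = 0.94 · 590

554.6000 kJ


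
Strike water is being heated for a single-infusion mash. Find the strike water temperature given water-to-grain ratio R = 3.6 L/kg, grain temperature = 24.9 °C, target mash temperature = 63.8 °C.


T_strike = (0.41/R)·(T_mash − T_grain) + T_mash
T_strike = (0.41/3.6)·(63.8 − 24.9) + 63.8

68.2303 °C


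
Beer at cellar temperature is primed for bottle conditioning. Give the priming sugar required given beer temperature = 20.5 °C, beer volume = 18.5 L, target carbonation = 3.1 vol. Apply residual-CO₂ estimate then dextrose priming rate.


residual = 14.695·(0.01821 + 0.09011·e^(−0.04·T));  sugar = (target − residual)·4.0·V
residual = 14.695·(0.01821 + 0.09011·e^(−0.04·20.5)) = 0.8508
sugar = (3.1 − 0.8508)·4.0·18.5

166.4407 g


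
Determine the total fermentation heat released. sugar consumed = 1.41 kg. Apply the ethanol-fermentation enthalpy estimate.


Q = m_sugar · 590 kJ/kg
Q = 1.41 · 590

831.9000 kJ


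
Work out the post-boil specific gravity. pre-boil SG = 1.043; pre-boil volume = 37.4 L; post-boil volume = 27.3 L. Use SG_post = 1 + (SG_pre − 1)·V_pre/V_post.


pts_pre = (1.043 − 1)·1000 = 43.0000
pts_post = 43.0000·37.4/27.3 = 58.9084
SG_post = 1 + 58.9084/1000

1.0589


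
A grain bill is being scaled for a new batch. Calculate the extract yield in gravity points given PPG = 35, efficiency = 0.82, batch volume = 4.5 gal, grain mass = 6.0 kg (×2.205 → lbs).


points = lbs × PPG × eff / vol
lbs = 6.0 × 2.205 = 13.2300
points = 13.2300 × 35 × 0.82 / 4.5

84.3780 points


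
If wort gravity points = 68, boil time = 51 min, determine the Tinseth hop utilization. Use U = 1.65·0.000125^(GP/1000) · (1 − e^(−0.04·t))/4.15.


bigness = 1.65·0.000125^(68/1000) = 0.8955
boil_factor = (1 − e^(−0.04·51))/4.15 = 0.2096
U = 0.8955 · 0.2096

0.1877


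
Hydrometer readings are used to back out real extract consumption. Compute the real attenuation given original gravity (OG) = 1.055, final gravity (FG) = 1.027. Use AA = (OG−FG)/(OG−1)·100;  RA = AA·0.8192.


AA = (1.055 − 1.027)/(1.055 − 1)·100 = 50.9091
RA = 50.9091·0.8192

41.7047 %


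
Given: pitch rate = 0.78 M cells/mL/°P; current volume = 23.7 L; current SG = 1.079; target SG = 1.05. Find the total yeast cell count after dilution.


V_w = V·((SG_c−1)/(SG_t−1)−1);  °P = 259 − 259/SG_t;  cells = rate·(V+V_w)·°P
V_w = 23.7·((1.079−1)/(1.05−1)−1) = 13.7460
V_final = 23.7 + 13.7460 = 37.4460
°P = 259 − 259/1.05 = 12.3333
cells = 0.78·37.4460·12.3333

360.2305 billion cells


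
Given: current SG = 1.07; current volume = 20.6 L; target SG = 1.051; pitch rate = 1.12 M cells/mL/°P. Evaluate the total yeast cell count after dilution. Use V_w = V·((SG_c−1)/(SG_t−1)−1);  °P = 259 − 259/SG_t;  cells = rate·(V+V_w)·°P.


V_w = 20.6·((1.07−1)/(1.051−1)−1) = 7.6745
V_final = 20.6 + 7.6745 = 28.2745
°P = 259 − 259/1.051 = 12.5680
cells = 1.12·28.2745·12.5680

397.9975 billion cells


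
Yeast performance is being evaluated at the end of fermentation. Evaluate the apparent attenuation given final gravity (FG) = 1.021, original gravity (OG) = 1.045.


AA = (OG − FG)/(OG − 1) · 100
AA = (1.045 − 1.021)/(1.045 − 1) · 100

53.3333 %


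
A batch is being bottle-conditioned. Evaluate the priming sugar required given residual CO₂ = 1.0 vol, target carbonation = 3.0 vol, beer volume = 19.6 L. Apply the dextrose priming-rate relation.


sugar = (target − residual)·4.0·V
sugar = (3.0 − 1.0)·4.0·19.6

156.8000 g


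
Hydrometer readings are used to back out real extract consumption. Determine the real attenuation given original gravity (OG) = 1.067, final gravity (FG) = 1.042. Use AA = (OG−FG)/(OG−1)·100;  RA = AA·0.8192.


AA = (1.067 − 1.042)/(1.067 − 1)·100 = 37.3134
RA = 37.3134·0.8192

30.5672 %


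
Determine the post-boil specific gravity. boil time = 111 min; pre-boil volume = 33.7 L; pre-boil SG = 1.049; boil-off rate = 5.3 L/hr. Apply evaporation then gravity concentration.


V_post = V_pre − rate·(t/60);  SG_post = 1 + (SG_pre−1)·V_pre/V_post
V_post = 33.7 − 5.3·(111/60) = 23.8950
SG_post = 1 + (1.049 − 1)·33.7/23.8950

1.0691


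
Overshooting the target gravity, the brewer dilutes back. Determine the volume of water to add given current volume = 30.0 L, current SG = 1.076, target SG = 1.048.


V_water = V·((SG_curr − 1)/(SG_target − 1) − 1)
V_water = 30.0·((1.076 − 1)/(1.048 − 1) − 1)

17.5000 L


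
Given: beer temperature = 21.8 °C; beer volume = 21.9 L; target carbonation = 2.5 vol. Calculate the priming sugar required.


residual = 14.695·(0.01821 + 0.09011·e^(−0.04·T));  sugar = (target − residual)·4.0·V
residual = 14.695·(0.01821 + 0.09011·e^(−0.04·21.8)) = 0.8212
sugar = (2.5 − 0.8212)·4.0·21.9

147.0586 g


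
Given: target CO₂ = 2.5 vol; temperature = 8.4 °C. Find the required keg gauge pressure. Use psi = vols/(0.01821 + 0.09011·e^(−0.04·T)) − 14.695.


psi = 2.5/(0.01821 + 0.09011·e^(−0.04·8.4)) − 14.695

15.5696 psi


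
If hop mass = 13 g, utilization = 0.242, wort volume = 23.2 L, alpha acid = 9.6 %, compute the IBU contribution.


IBU = (α/100)·mass·U·1000 / V
IBU = (9.6/100)·13·0.242·1000 / 23.2

13.0179 IBU


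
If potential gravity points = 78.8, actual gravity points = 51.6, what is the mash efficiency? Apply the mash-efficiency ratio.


efficiency = actual / potential × 100
efficiency = 51.6 / 78.8 × 100

65.4822 %


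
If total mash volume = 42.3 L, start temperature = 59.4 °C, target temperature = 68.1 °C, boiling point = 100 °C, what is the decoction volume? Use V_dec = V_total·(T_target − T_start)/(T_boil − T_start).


V_dec = 42.3·(68.1 − 59.4)/(100 − 59.4)

9.0643 L


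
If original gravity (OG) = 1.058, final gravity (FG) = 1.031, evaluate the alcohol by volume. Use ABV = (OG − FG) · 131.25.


ABV = (1.058 − 1.031) · 131.25

3.5438 % ABV


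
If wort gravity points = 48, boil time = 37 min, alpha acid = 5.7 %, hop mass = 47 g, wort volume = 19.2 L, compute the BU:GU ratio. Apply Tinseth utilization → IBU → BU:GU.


U = 1.65·0.000125^(GP/1000)·(1−e^(−0.04t))/4.15;  IBU = (α/100)·m·U·1000/V;  BU:GU = IBU/GP
U = 1.65·0.000125^(48/1000)·(1−e^(−0.04·37))/4.15 = 0.1995
IBU = (5.7/100)·47·0.1995·1000/19.2 = 27.8343
BU:GU = 27.8343/48

0.5799


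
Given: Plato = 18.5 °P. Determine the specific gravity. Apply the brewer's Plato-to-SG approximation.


SG = 259/(259 − P)
SG = 259/(259 − 18.5)

1.0769


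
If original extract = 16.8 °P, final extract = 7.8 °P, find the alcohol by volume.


SG = 259/(259 − P);  ABV = (OG − FG)·131.25
OG = 259/(259 − 16.8) = 1.0694
FG = 259/(259 − 7.8) = 1.0311
ABV = (1.0694 − 1.0311)·131.25

5.0286 % ABV


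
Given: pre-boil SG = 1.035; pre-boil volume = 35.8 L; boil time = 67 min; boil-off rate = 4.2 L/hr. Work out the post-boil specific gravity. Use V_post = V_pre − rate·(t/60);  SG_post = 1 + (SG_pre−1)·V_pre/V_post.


V_post = 35.8 − 4.2·(67/60) = 31.1100
SG_post = 1 + (1.035 − 1)·35.8/31.1100

1.0403


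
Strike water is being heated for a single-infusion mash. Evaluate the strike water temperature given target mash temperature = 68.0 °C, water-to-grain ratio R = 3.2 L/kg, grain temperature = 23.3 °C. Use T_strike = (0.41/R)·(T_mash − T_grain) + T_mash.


T_strike = (0.41/3.2)·(68.0 − 23.3) + 68.0

73.7272 °C


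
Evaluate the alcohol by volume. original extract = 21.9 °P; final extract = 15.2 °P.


SG = 259/(259 − P);  ABV = (OG − FG)·131.25
OG = 259/(259 − 21.9) = 1.0924
FG = 259/(259 − 15.2) = 1.0623
ABV = (1.0924 − 1.0623)·131.25

3.9401 % ABV


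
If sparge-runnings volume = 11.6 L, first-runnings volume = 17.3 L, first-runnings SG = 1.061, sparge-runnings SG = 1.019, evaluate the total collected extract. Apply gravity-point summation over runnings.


total = Σ (SG_i − 1)·1000·V_i
first = (1.061 − 1)·1000·17.3 = 1055.3000
sparge = (1.019 − 1)·1000·11.6 = 220.4000
total = 1055.3000 + 220.4000

1275.7000 gravity·L


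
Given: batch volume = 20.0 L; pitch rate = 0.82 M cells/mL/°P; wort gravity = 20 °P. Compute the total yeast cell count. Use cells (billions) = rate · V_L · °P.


cells = 0.82 · 20.0 · 20

328.0000 billion cells


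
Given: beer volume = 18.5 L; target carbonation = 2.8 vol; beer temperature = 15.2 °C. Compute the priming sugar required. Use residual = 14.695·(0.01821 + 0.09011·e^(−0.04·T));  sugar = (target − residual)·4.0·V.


residual = 14.695·(0.01821 + 0.09011·e^(−0.04·15.2)) = 0.9885
sugar = (2.8 − 0.9885)·4.0·18.5

134.0493 g


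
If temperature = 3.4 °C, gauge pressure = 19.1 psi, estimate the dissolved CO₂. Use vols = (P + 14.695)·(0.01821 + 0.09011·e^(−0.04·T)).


vols = (19.1 + 14.695)·(0.01821 + 0.09011·e^(−0.04·3.4))

3.2734 volumes


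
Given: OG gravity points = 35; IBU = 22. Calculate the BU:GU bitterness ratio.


BU:GU = IBU / OG_points
BU:GU = 22 / 35

0.6286


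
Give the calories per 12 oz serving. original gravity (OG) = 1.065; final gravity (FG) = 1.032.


ABW = (OG−FG)·131.25·0.79/FG;  °P = 259 − 259/SG (for OG→OE and FG→AE);  RE = 0.1808·OE + 0.8192·AE;  Cal = (6.9·ABW + 4·(RE−0.1))·FG·3.55
ABW = (1.065 − 1.032)·131.25·0.79/1.032 = 3.3156
OE = 259 − 259/1.065 = 15.8075 °P
AE = 259 − 259/1.032 = 8.0310 °P
RE = 0.1808·15.8075 + 0.8192·8.0310 = 9.4370 °P
Cal = (6.9·3.3156 + 4·(9.4370−0.1))·1.032·3.55

220.6424 kcal


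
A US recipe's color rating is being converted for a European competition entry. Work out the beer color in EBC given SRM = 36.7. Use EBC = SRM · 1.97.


EBC = 36.7 · 1.97

72.2990 EBC


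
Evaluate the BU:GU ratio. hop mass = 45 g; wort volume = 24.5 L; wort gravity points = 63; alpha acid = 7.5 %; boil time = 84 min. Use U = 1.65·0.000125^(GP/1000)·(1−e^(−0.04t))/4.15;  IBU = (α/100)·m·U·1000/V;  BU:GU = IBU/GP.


U = 1.65·0.000125^(63/1000)·(1−e^(−0.04·84))/4.15 = 0.2179
IBU = (7.5/100)·45·0.2179·1000/24.5 = 30.0120
BU:GU = 30.0120/63

0.4764


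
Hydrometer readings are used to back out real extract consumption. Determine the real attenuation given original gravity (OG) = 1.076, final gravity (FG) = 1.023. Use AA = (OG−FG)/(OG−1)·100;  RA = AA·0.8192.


AA = (1.076 − 1.023)/(1.076 − 1)·100 = 69.7368
RA = 69.7368·0.8192

57.1284 %


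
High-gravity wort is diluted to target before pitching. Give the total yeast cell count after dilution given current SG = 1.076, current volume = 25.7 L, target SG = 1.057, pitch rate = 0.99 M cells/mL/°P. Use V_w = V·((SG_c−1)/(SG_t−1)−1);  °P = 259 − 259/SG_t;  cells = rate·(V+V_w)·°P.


V_w = 25.7·((1.076−1)/(1.057−1)−1) = 8.5667
V_final = 25.7 + 8.5667 = 34.2667
°P = 259 − 259/1.057 = 13.9669
cells = 0.99·34.2667·13.9669

473.8127 billion cells


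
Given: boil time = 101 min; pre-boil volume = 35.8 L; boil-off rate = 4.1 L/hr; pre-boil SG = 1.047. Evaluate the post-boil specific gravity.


V_post = V_pre − rate·(t/60);  SG_post = 1 + (SG_pre−1)·V_pre/V_post
V_post = 35.8 − 4.1·(101/60) = 28.8983
SG_post = 1 + (1.047 − 1)·35.8/28.8983

1.0582


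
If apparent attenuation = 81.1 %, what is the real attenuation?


RA = AA · 0.8192
RA = 81.1 · 0.8192

66.4371 %


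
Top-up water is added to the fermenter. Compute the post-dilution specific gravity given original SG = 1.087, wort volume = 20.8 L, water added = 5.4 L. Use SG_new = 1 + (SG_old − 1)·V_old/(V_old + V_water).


pts = (1.087 − 1)·1000·20.8/(20.8 + 5.4) = 69.0687
SG_new = 1 + 69.0687/1000

1.0691


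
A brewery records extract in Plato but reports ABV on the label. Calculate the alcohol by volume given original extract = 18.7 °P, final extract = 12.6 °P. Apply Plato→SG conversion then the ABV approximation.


SG = 259/(259 − P);  ABV = (OG − FG)·131.25
OG = 259/(259 − 18.7) = 1.0778
FG = 259/(259 − 12.6) = 1.0511
ABV = (1.0778 − 1.0511)·131.25

3.5021 % ABV


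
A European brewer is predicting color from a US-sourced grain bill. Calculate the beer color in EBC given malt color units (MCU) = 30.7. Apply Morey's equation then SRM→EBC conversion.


SRM = 1.4922·MCU^0.6859;  EBC = SRM·1.97
SRM = 1.4922·30.7^0.6859 = 15.6263
EBC = 15.6263·1.97

30.7837 EBC


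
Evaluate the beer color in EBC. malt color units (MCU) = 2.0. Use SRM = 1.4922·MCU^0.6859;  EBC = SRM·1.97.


SRM = 1.4922·2.0^0.6859 = 2.4005
EBC = 2.4005·1.97

4.7290 EBC


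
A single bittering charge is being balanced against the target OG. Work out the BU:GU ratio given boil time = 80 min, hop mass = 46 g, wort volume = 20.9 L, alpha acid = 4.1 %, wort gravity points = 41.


U = 1.65·0.000125^(GP/1000)·(1−e^(−0.04t))/4.15;  IBU = (α/100)·m·U·1000/V;  BU:GU = IBU/GP
U = 1.65·0.000125^(41/1000)·(1−e^(−0.04·80))/4.15 = 0.2638
IBU = (4.1/100)·46·0.2638·1000/20.9 = 23.8084
BU:GU = 23.8084/41

0.5807


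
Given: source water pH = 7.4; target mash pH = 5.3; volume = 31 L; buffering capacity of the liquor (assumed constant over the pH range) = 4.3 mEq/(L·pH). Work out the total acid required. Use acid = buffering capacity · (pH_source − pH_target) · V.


acid = 4.3 · (7.4 − 5.3) · 31

279.9300 mEq


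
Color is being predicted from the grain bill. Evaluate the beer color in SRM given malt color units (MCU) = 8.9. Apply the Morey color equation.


SRM = 1.4922 · MCU^0.6859
SRM = 1.4922 · 8.9^0.6859

6.6836 SRM


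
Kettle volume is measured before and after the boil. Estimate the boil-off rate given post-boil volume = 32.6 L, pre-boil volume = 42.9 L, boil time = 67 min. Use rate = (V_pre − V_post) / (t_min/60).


rate = (42.9 − 32.6) / (67/60)

9.2239 L/hr


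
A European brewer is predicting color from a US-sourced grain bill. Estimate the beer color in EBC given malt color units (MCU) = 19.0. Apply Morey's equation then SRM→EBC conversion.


SRM = 1.4922·MCU^0.6859;  EBC = SRM·1.97
SRM = 1.4922·19.0^0.6859 = 11.2441
EBC = 11.2441·1.97

22.1508 EBC


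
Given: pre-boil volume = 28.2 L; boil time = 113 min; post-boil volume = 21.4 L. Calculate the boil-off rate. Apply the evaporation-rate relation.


rate = (V_pre − V_post) / (t_min/60)
rate = (28.2 − 21.4) / (113/60)

3.6106 L/hr


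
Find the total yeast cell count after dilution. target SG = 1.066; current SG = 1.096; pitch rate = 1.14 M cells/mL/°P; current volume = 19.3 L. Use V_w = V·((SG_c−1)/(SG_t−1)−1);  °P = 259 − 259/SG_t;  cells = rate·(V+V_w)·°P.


V_w = 19.3·((1.096−1)/(1.066−1)−1) = 8.7727
V_final = 19.3 + 8.7727 = 28.0727
°P = 259 − 259/1.066 = 16.0356
cells = 1.14·28.0727·16.0356

513.1874 billion cells


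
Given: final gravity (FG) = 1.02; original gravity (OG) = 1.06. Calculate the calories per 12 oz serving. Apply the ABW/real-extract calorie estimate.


ABW = (OG−FG)·131.25·0.79/FG;  °P = 259 − 259/SG (for OG→OE and FG→AE);  RE = 0.1808·OE + 0.8192·AE;  Cal = (6.9·ABW + 4·(RE−0.1))·FG·3.55
ABW = (1.06 − 1.02)·131.25·0.79/1.02 = 4.0662
OE = 259 − 259/1.06 = 14.6604 °P
AE = 259 − 259/1.02 = 5.0784 °P
RE = 0.1808·14.6604 + 0.8192·5.0784 = 6.8108 °P
Cal = (6.9·4.0662 + 4·(6.8108−0.1))·1.02·3.55

198.7929 kcal


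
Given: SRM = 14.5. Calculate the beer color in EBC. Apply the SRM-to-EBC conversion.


EBC = SRM · 1.97
EBC = 14.5 · 1.97

28.5650 EBC


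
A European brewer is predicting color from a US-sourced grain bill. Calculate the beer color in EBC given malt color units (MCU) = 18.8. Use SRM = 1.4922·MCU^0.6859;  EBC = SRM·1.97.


SRM = 1.4922·18.8^0.6859 = 11.1628
EBC = 11.1628·1.97

21.9907 EBC


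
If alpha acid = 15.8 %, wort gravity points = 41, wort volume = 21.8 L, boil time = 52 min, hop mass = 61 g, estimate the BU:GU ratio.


U = 1.65·0.000125^(GP/1000)·(1−e^(−0.04t))/4.15;  IBU = (α/100)·m·U·1000/V;  BU:GU = IBU/GP
U = 1.65·0.000125^(41/1000)·(1−e^(−0.04·52))/4.15 = 0.2407
IBU = (15.8/100)·61·0.2407·1000/21.8 = 106.4100
BU:GU = 106.4100/41

2.5954


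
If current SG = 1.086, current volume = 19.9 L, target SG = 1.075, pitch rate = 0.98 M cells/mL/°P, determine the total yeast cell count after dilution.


V_w = V·((SG_c−1)/(SG_t−1)−1);  °P = 259 − 259/SG_t;  cells = rate·(V+V_w)·°P
V_w = 19.9·((1.086−1)/(1.075−1)−1) = 2.9187
V_final = 19.9 + 2.9187 = 22.8187
°P = 259 − 259/1.075 = 18.0698
cells = 0.98·22.8187·18.0698

404.0814 billion cells


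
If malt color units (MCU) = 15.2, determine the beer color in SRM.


SRM = 1.4922 · MCU^0.6859
SRM = 1.4922 · 15.2^0.6859

9.6484 SRM


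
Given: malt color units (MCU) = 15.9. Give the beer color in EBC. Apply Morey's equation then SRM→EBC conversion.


SRM = 1.4922·MCU^0.6859;  EBC = SRM·1.97
SRM = 1.4922·15.9^0.6859 = 9.9510
EBC = 9.9510·1.97

19.6034 EBC


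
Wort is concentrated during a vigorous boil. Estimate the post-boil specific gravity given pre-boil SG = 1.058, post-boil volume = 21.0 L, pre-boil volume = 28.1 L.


SG_post = 1 + (SG_pre − 1)·V_pre/V_post
pts_pre = (1.058 − 1)·1000 = 58.0000
pts_post = 58.0000·28.1/21.0 = 77.6095
SG_post = 1 + 77.6095/1000

1.0776


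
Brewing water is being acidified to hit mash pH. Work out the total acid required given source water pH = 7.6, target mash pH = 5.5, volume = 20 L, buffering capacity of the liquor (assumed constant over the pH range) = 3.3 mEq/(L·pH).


acid = buffering capacity · (pH_source − pH_target) · V
acid = 3.3 · (7.6 − 5.5) · 20

138.6000 mEq


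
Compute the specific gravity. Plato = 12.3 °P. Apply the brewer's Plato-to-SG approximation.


SG = 259/(259 − P)
SG = 259/(259 − 12.3)

1.0499


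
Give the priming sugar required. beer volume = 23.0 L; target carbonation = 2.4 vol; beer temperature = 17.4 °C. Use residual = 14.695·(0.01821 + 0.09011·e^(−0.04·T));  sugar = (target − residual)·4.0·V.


residual = 14.695·(0.01821 + 0.09011·e^(−0.04·17.4)) = 0.9278
sugar = (2.4 − 0.9278)·4.0·23.0

135.4430 g


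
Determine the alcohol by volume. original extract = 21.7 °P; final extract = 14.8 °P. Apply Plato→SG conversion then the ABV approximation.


SG = 259/(259 − P);  ABV = (OG − FG)·131.25
OG = 259/(259 − 21.7) = 1.0914
FG = 259/(259 − 14.8) = 1.0606
ABV = (1.0914 − 1.0606)·131.25

4.0477 % ABV


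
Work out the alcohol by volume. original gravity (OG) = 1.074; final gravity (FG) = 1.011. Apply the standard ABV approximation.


ABV = (OG − FG) · 131.25
ABV = (1.074 − 1.011) · 131.25

8.2688 % ABV


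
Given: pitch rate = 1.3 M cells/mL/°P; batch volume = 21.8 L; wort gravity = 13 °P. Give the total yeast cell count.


cells (billions) = rate · V_L · °P
cells = 1.3 · 21.8 · 13

368.4200 billion cells


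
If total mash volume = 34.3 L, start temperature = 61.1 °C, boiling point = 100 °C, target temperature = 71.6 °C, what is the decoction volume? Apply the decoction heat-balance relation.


V_dec = V_total·(T_target − T_start)/(T_boil − T_start)
V_dec = 34.3·(71.6 − 61.1)/(100 − 61.1)

9.2584 L


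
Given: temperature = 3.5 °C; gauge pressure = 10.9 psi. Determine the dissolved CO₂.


vols = (P + 14.695)·(0.01821 + 0.09011·e^(−0.04·T))
vols = (10.9 + 14.695)·(0.01821 + 0.09011·e^(−0.04·3.5))

2.4711 volumes


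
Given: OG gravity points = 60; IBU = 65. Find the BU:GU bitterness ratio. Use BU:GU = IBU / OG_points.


BU:GU = 65 / 60

1.0833


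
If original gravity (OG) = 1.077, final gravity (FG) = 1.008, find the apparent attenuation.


AA = (OG − FG)/(OG − 1) · 100
AA = (1.077 − 1.008)/(1.077 − 1) · 100

89.6104 %


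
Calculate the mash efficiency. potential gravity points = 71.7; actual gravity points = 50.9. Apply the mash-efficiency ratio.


efficiency = actual / potential × 100
efficiency = 50.9 / 71.7 × 100

70.9902 %


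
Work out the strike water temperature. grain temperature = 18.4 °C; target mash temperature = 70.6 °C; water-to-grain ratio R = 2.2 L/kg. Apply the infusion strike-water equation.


T_strike = (0.41/R)·(T_mash − T_grain) + T_mash
T_strike = (0.41/2.2)·(70.6 − 18.4) + 70.6

80.3282 °C


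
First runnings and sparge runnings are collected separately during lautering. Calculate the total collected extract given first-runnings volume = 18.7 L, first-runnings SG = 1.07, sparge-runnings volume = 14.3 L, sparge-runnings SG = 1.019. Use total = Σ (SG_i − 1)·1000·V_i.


first = (1.07 − 1)·1000·18.7 = 1309.0000
sparge = (1.019 − 1)·1000·14.3 = 271.7000
total = 1309.0000 + 271.7000

1580.7000 gravity·L


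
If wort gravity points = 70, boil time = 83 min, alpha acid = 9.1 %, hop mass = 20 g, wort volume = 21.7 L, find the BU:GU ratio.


U = 1.65·0.000125^(GP/1000)·(1−e^(−0.04t))/4.15;  IBU = (α/100)·m·U·1000/V;  BU:GU = IBU/GP
U = 1.65·0.000125^(70/1000)·(1−e^(−0.04·83))/4.15 = 0.2043
IBU = (9.1/100)·20·0.2043·1000/21.7 = 17.1332
BU:GU = 17.1332/70

0.2448


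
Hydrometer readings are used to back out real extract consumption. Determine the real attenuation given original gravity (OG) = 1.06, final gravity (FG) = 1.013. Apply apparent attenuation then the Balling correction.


AA = (OG−FG)/(OG−1)·100;  RA = AA·0.8192
AA = (1.06 − 1.013)/(1.06 − 1)·100 = 78.3333
RA = 78.3333·0.8192

64.1707 %


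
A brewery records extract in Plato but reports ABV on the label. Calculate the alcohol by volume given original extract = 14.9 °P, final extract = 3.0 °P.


SG = 259/(259 − P);  ABV = (OG − FG)·131.25
OG = 259/(259 − 14.9) = 1.0610
FG = 259/(259 − 3.0) = 1.0117
ABV = (1.0610 − 1.0117)·131.25

6.4735 % ABV


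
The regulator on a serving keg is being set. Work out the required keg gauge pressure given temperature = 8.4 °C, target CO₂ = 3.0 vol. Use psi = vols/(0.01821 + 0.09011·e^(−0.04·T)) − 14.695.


psi = 3.0/(0.01821 + 0.09011·e^(−0.04·8.4)) − 14.695

21.6226 psi


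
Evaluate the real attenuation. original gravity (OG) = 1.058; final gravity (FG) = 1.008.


AA = (OG−FG)/(OG−1)·100;  RA = AA·0.8192
AA = (1.058 − 1.008)/(1.058 − 1)·100 = 86.2069
RA = 86.2069·0.8192

70.6207 %


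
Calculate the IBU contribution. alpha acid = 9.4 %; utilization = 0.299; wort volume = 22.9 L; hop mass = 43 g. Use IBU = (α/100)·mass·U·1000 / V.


IBU = (9.4/100)·43·0.299·1000 / 22.9

52.7755 IBU


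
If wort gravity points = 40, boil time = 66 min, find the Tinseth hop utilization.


U = 1.65·0.000125^(GP/1000) · (1 − e^(−0.04·t))/4.15
bigness = 1.65·0.000125^(40/1000) = 1.1518
boil_factor = (1 − e^(−0.04·66))/4.15 = 0.2238
U = 1.1518 · 0.2238

0.2577


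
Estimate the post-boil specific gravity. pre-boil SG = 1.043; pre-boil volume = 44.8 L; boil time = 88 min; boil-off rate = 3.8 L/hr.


V_post = V_pre − rate·(t/60);  SG_post = 1 + (SG_pre−1)·V_pre/V_post
V_post = 44.8 − 3.8·(88/60) = 39.2267
SG_post = 1 + (1.043 − 1)·44.8/39.2267

1.0491


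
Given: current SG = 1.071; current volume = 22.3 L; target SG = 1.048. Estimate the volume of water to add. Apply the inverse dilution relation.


V_water = V·((SG_curr − 1)/(SG_target − 1) − 1)
V_water = 22.3·((1.071 − 1)/(1.048 − 1) − 1)

10.6854 L


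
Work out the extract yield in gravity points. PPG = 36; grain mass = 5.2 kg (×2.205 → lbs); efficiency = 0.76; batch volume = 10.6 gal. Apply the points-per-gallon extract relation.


points = lbs × PPG × eff / vol
lbs = 5.2 × 2.205 = 11.4660
points = 11.4660 × 36 × 0.76 / 10.6

29.5953 points


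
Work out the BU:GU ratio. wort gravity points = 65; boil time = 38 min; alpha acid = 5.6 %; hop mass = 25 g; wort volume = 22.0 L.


U = 1.65·0.000125^(GP/1000)·(1−e^(−0.04t))/4.15;  IBU = (α/100)·m·U·1000/V;  BU:GU = IBU/GP
U = 1.65·0.000125^(65/1000)·(1−e^(−0.04·38))/4.15 = 0.1732
IBU = (5.6/100)·25·0.1732·1000/22.0 = 11.0218
BU:GU = 11.0218/65

0.1696


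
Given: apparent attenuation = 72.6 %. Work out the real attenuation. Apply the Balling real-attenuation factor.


RA = AA · 0.8192
RA = 72.6 · 0.8192

59.4739 %


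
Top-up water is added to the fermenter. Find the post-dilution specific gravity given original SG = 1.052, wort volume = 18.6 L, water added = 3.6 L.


SG_new = 1 + (SG_old − 1)·V_old/(V_old + V_water)
pts = (1.052 − 1)·1000·18.6/(18.6 + 3.6) = 43.5676
SG_new = 1 + 43.5676/1000

1.0436


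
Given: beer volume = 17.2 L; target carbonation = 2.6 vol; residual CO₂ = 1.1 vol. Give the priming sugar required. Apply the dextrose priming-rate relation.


sugar = (target − residual)·4.0·V
sugar = (2.6 − 1.1)·4.0·17.2

103.2000 g


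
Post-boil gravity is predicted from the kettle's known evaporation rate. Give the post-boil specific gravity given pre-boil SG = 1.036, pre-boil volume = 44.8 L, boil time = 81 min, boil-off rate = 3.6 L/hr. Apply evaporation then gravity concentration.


V_post = V_pre − rate·(t/60);  SG_post = 1 + (SG_pre−1)·V_pre/V_post
V_post = 44.8 − 3.6·(81/60) = 39.9400
SG_post = 1 + (1.036 − 1)·44.8/39.9400

1.0404


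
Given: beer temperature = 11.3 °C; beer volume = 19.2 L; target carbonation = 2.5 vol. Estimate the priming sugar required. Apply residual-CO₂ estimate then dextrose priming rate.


residual = 14.695·(0.01821 + 0.09011·e^(−0.04·T));  sugar = (target − residual)·4.0·V
residual = 14.695·(0.01821 + 0.09011·e^(−0.04·11.3)) = 1.1102
sugar = (2.5 − 1.1102)·4.0·19.2

106.7340 g


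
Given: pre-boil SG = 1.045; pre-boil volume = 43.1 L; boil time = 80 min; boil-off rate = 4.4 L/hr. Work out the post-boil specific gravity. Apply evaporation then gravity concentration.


V_post = V_pre − rate·(t/60);  SG_post = 1 + (SG_pre−1)·V_pre/V_post
V_post = 43.1 − 4.4·(80/60) = 37.2333
SG_post = 1 + (1.045 − 1)·43.1/37.2333

1.0521


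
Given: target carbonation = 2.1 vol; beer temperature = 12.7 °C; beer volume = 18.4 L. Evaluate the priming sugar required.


residual = 14.695·(0.01821 + 0.09011·e^(−0.04·T));  sugar = (target − residual)·4.0·V
residual = 14.695·(0.01821 + 0.09011·e^(−0.04·12.7)) = 1.0643
sugar = (2.1 − 1.0643)·4.0·18.4

76.2243 g


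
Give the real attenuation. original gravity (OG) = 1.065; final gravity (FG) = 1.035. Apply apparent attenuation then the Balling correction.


AA = (OG−FG)/(OG−1)·100;  RA = AA·0.8192
AA = (1.065 − 1.035)/(1.065 − 1)·100 = 46.1538
RA = 46.1538·0.8192

37.8092 %


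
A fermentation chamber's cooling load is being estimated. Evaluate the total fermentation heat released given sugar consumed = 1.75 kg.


Q = m_sugar · 590 kJ/kg
Q = 1.75 · 590

1032.5000 kJ


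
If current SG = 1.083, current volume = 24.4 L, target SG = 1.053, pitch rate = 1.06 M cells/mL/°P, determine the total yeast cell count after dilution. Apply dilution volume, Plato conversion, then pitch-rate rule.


V_w = V·((SG_c−1)/(SG_t−1)−1);  °P = 259 − 259/SG_t;  cells = rate·(V+V_w)·°P
V_w = 24.4·((1.083−1)/(1.053−1)−1) = 13.8113
V_final = 24.4 + 13.8113 = 38.2113
°P = 259 − 259/1.053 = 13.0361
cells = 1.06·38.2113·13.0361

528.0137 billion cells


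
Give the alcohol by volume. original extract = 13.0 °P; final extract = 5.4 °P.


SG = 259/(259 − P);  ABV = (OG − FG)·131.25
OG = 259/(259 − 13.0) = 1.0528
FG = 259/(259 − 5.4) = 1.0213
ABV = (1.0528 − 1.0213)·131.25

4.1412 % ABV


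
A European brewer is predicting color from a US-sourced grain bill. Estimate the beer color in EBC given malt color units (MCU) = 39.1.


SRM = 1.4922·MCU^0.6859;  EBC = SRM·1.97
SRM = 1.4922·39.1^0.6859 = 18.4460
EBC = 18.4460·1.97

36.3385 EBC


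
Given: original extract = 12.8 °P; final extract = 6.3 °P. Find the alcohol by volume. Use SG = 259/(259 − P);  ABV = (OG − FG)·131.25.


OG = 259/(259 − 12.8) = 1.0520
FG = 259/(259 − 6.3) = 1.0249
ABV = (1.0520 − 1.0249)·131.25

3.5516 % ABV


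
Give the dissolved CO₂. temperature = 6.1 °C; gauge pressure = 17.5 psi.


vols = (P + 14.695)·(0.01821 + 0.09011·e^(−0.04·T))
vols = (17.5 + 14.695)·(0.01821 + 0.09011·e^(−0.04·6.1))

2.8592 volumes


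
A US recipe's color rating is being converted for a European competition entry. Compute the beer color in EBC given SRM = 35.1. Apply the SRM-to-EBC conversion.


EBC = SRM · 1.97
EBC = 35.1 · 1.97

69.1470 EBC


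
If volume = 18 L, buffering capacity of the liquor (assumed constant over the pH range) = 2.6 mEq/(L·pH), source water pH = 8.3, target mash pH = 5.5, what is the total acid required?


acid = buffering capacity · (pH_source − pH_target) · V
acid = 2.6 · (8.3 − 5.5) · 18

131.0400 mEq


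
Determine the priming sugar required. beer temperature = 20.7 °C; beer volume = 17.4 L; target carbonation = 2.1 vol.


residual = 14.695·(0.01821 + 0.09011·e^(−0.04·T));  sugar = (target − residual)·4.0·V
residual = 14.695·(0.01821 + 0.09011·e^(−0.04·20.7)) = 0.8462
sugar = (2.1 − 0.8462)·4.0·17.4

87.2677 g


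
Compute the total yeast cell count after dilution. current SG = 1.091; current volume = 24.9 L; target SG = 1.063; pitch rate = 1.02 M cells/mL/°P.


V_w = V·((SG_c−1)/(SG_t−1)−1);  °P = 259 − 259/SG_t;  cells = rate·(V+V_w)·°P
V_w = 24.9·((1.091−1)/(1.063−1)−1) = 11.0667
V_final = 24.9 + 11.0667 = 35.9667
°P = 259 − 259/1.063 = 15.3500
cells = 1.02·35.9667·15.3500

563.1284 billion cells


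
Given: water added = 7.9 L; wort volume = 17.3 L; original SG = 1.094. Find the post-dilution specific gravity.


SG_new = 1 + (SG_old − 1)·V_old/(V_old + V_water)
pts = (1.094 − 1)·1000·17.3/(17.3 + 7.9) = 64.5317
SG_new = 1 + 64.5317/1000

1.0645


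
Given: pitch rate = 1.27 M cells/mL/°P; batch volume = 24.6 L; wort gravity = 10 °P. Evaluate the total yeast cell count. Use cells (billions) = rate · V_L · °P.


cells = 1.27 · 24.6 · 10

312.4200 billion cells


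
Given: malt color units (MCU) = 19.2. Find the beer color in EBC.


SRM = 1.4922·MCU^0.6859;  EBC = SRM·1.97
SRM = 1.4922·19.2^0.6859 = 11.3251
EBC = 11.3251·1.97

22.3105 EBC


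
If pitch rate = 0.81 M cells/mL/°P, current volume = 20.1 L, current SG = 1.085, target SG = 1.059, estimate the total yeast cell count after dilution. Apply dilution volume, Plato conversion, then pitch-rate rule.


V_w = V·((SG_c−1)/(SG_t−1)−1);  °P = 259 − 259/SG_t;  cells = rate·(V+V_w)·°P
V_w = 20.1·((1.085−1)/(1.059−1)−1) = 8.8576
V_final = 20.1 + 8.8576 = 28.9576
°P = 259 − 259/1.059 = 14.4297
cells = 0.81·28.9576·14.4297

338.4572 billion cells


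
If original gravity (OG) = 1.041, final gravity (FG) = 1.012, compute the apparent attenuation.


AA = (OG − FG)/(OG − 1) · 100
AA = (1.041 − 1.012)/(1.041 − 1) · 100

70.7317 %


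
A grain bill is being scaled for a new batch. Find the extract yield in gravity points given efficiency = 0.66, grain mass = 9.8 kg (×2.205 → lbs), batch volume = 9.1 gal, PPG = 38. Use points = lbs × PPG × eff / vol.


lbs = 9.8 × 2.205 = 21.6090
points = 21.6090 × 38 × 0.66 / 9.1

59.5554 points


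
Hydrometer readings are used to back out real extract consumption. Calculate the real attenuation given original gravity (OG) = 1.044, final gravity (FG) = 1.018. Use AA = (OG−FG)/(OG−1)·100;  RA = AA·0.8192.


AA = (1.044 − 1.018)/(1.044 − 1)·100 = 59.0909
RA = 59.0909·0.8192

48.4073 %


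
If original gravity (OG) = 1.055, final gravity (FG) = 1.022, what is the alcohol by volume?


ABV = (OG − FG) · 131.25
ABV = (1.055 − 1.022) · 131.25

4.3312 % ABV
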